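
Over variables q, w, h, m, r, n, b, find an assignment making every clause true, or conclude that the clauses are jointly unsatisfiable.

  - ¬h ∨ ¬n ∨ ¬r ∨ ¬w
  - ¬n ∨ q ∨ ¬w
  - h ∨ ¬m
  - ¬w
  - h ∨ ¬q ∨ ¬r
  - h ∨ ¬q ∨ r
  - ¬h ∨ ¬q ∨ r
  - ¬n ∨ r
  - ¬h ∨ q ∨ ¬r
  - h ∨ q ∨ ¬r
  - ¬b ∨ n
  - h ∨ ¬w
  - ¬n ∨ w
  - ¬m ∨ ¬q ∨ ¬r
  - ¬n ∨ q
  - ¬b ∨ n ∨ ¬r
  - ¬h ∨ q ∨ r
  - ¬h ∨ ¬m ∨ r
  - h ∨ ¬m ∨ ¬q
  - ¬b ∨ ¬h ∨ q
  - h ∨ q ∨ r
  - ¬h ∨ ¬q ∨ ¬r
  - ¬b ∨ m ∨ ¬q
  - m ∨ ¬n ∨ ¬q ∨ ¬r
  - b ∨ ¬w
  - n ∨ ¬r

UNSATISFIABLE

Case q = True:
  (¬w) forces w = False.
  (¬n ∨ w) forces n = False.
  (¬b ∨ n) forces b = False.
  (n ∨ ¬r) forces r = False.
  (h ∨ ¬q ∨ r) forces h = True.
  Clause (¬h ∨ ¬q ∨ r) is falsified — contradiction.
Case q = False:
  (¬w) forces w = False.
  (¬n ∨ w) forces n = False.
  (¬b ∨ n) forces b = False.
  (n ∨ ¬r) forces r = False.
  (¬h ∨ q ∨ r) forces h = False.
  Clause (h ∨ q ∨ r) is falsified — contradiction.
Both cases fail, so the formula is unsatisfiable.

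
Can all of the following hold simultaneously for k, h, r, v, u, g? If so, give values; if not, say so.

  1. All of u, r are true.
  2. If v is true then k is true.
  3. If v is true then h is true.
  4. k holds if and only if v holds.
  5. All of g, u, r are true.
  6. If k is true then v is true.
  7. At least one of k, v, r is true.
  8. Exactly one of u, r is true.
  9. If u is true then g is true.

Case r = True:
  (1) forces u = True.
  Constraint (8) is violated (u=T, r=T) — contradiction.
Case r = False:
  Constraint (1) is violated (r=F) — contradiction.
Both cases fail — unsatisfiable.

The formula is unsatisfiable.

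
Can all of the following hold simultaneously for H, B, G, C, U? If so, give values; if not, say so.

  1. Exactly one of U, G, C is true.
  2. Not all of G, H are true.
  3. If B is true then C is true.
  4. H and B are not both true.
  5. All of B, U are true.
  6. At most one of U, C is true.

Case B = True:
  (3) with B=T forces C = True.
  (1) with C=T forces U = False.
  Constraint (5) is violated (U=F) — contradiction.
Case B = False:
  Constraint (5) is violated (B=F) — contradiction.
Both cases fail — unsatisfiable.

Unsatisfiable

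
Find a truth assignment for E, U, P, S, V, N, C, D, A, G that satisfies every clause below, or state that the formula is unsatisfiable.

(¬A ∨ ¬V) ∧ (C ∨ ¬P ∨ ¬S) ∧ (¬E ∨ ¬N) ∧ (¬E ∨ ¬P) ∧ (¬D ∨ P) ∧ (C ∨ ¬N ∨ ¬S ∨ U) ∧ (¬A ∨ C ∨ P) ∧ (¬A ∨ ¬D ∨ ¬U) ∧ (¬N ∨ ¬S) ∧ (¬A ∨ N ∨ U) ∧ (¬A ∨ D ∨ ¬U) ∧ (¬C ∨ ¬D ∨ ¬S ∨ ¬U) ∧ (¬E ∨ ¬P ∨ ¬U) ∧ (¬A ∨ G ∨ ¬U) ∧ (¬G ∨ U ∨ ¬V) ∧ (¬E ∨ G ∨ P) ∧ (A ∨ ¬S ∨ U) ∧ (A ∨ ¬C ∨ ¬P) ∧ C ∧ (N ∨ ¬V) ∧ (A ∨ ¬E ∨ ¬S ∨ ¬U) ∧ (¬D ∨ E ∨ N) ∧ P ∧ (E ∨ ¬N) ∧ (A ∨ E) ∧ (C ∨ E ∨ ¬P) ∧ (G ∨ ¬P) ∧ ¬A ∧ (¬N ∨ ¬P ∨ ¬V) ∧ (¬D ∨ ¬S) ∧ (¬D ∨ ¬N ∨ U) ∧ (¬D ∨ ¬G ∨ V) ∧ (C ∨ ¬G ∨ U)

Unsatisfiable

Case A = True:
  Clause (¬A) is falsified — contradiction.
Case A = False:
  (C) forces C = True.
  (A ∨ ¬C ∨ ¬P) forces P = False.
  Clause (P) is falsified — contradiction.
Both cases fail, so the formula is unsatisfiable.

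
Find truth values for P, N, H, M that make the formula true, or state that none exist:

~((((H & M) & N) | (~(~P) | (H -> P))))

P = False, N = False, H = True, M = False

  ~((((H & M) & N) | (~(~P) | (H -> P)))) = True
    ((H & M) & N) | (~(~P) | (H -> P)) = False
      (H & M) & N = False
        H & M = False
      ~(~P) | (H -> P) = False
        ~(~P) = False
          ~P = True
        H -> P = False
The formula evaluates to True.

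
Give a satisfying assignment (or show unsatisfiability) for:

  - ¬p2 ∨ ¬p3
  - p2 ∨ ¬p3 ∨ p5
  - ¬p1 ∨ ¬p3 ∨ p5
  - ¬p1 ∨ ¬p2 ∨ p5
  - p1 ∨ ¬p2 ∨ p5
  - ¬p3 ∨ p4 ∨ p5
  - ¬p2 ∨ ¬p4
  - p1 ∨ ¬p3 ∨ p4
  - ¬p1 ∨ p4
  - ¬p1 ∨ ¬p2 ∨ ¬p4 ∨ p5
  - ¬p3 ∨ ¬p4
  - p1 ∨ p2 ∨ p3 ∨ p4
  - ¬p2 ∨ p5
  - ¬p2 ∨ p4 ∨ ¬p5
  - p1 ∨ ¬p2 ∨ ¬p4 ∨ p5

p1: False; p2: False; p3: False; p4: True; p5: True

Set p1 = False.
Try p2 = True:
  (¬p2 ∨ ¬p3) forces p3 = False.
  (p1 ∨ ¬p2 ∨ p5) forces p5 = True.
  (¬p2 ∨ ¬p4) forces p4 = False.
  clause (¬p2 ∨ p4 ∨ ¬p5) is falsified — backtrack.
So p2 = False.
Set p3 = False.
  then (p1 ∨ p2 ∨ p3 ∨ p4) forces p4 = True.
Set p5 = True.
All clauses satisfied.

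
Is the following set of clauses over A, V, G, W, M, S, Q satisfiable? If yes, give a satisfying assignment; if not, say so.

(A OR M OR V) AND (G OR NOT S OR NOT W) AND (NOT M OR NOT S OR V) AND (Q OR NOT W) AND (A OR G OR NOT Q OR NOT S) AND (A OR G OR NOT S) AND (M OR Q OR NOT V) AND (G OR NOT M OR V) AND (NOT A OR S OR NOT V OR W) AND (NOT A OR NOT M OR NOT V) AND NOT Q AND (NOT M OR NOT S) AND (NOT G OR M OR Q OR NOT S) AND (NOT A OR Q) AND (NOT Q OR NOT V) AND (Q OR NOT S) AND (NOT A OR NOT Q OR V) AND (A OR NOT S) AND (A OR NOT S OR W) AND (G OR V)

Unit clause (NOT Q) forces Q = False.
In (NOT A OR Q) only NOT A is left, so A = False.
In (Q OR NOT S) only NOT S is left, so S = False.
In (Q OR NOT W) only NOT W is left, so W = False.
Set V = True.
  then (M OR Q OR NOT V) forces M = True.
Set G = False.
All clauses satisfied.

A = False; V = True; G = False; W = False; M = True; S = False; Q = False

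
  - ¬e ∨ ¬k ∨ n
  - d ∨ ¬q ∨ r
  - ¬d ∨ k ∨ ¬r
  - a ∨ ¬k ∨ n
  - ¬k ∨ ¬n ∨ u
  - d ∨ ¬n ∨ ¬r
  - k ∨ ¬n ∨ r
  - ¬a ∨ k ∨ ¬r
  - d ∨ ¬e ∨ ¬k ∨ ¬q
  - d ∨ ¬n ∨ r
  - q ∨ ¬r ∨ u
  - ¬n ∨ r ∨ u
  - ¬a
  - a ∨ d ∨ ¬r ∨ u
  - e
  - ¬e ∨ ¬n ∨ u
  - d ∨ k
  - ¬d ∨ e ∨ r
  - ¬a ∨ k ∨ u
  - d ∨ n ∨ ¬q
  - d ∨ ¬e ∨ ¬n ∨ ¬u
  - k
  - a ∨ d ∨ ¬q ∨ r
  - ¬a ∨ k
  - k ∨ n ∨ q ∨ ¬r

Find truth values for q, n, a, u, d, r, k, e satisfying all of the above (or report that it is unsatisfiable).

q=F, n=T, a=F, u=T, d=T, r=F, k=T, e=T

Unit clause (¬a) forces a = False.
Unit clause (e) forces e = True.
Unit clause (k) forces k = True.
In (¬e ∨ ¬k ∨ n) only n is left, so n = True.
In (¬k ∨ ¬n ∨ u) only u is left, so u = True.
In (d ∨ ¬e ∨ ¬n ∨ ¬u) only d is left, so d = True.
Set q = False.
Set r = False.
All clauses satisfied.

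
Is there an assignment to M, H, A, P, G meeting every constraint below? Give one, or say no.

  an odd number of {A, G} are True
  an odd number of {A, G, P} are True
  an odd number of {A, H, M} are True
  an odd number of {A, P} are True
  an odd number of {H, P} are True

M = True, H = True, A = True, P = False, G = False

{A, G}: 1 true → odd ✓
{A, G, P}: 1 true → odd ✓
{A, H, M}: 3 true → odd ✓
{A, P}: 1 true → odd ✓
{H, P}: 1 true → odd ✓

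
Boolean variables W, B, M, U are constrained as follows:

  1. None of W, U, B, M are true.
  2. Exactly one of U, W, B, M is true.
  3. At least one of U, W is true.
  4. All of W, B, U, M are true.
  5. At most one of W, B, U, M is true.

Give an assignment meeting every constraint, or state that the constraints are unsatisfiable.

Case W = True:
  Constraint (1) is violated (W=T) — contradiction.
Case W = False:
  Constraint (4) is violated (W=F) — contradiction.
Both cases fail — unsatisfiable.

Unsatisfiable — no assignment works.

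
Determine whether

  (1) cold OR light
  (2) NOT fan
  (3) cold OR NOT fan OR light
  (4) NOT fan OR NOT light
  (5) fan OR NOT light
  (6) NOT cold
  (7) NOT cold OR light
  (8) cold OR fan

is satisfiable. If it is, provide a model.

Unsatisfiable

Case cold = True:
  Clause (NOT cold) is falsified — contradiction.
Case cold = False:
  (cold OR light) forces light = True.
  (NOT fan) forces fan = False.
  Clause (fan OR NOT light) is falsified — contradiction.
Both cases fail, so the formula is unsatisfiable.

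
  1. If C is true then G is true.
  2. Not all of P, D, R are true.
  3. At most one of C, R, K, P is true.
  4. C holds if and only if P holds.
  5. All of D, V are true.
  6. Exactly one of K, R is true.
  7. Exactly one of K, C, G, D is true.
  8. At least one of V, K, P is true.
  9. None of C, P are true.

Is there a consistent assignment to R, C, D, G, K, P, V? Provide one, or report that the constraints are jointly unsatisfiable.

R: True; C: False; D: True; G: False; K: False; P: False; V: True

  (1) C=F ⇒ G: vacuous ✓
  (2) {P, D, R}: 2/3 true — not all ✓
  (3) {C, R, K, P}: 1 true — at most one ✓
  (4) C=F, P=F — same ✓
  (5) {D, V}: all 2 true ✓
  (6) {K, R}: 1 true — exactly one ✓
  (7) {K, C, G, D}: 1 true — exactly one ✓
  (8) {V, K, P}: 1 true — at least one ✓
  (9) {C, P}: 0 true — none ✓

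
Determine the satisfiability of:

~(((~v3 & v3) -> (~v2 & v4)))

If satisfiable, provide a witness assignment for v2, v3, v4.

No satisfying assignment exists.

Case v3 = True: the formula becomes ~((False -> (~v2 & v4))) = False.
Case v3 = False: the formula becomes ~((False -> (~v2 & v4))) = False.
Both cases fail — unsatisfiable.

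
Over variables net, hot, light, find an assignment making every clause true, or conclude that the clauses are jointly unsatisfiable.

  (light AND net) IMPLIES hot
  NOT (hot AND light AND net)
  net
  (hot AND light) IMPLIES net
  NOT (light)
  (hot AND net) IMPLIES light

net: True, hot: False, light: False

Unit clause (net) forces net = True.
Unit clause (NOT light) forces light = False.
In (NOT hot OR light OR NOT net) only NOT hot is left, so hot = False.
Check each clause:
  (net): net holds.
  (hot OR NOT light OR NOT net): NOT light holds.
  (NOT hot OR NOT light OR net): NOT hot holds.
  (NOT hot OR NOT light OR NOT net): NOT hot holds.
  (NOT hot OR light OR NOT net): NOT hot holds.
  (NOT light): NOT light holds.
All clauses satisfied.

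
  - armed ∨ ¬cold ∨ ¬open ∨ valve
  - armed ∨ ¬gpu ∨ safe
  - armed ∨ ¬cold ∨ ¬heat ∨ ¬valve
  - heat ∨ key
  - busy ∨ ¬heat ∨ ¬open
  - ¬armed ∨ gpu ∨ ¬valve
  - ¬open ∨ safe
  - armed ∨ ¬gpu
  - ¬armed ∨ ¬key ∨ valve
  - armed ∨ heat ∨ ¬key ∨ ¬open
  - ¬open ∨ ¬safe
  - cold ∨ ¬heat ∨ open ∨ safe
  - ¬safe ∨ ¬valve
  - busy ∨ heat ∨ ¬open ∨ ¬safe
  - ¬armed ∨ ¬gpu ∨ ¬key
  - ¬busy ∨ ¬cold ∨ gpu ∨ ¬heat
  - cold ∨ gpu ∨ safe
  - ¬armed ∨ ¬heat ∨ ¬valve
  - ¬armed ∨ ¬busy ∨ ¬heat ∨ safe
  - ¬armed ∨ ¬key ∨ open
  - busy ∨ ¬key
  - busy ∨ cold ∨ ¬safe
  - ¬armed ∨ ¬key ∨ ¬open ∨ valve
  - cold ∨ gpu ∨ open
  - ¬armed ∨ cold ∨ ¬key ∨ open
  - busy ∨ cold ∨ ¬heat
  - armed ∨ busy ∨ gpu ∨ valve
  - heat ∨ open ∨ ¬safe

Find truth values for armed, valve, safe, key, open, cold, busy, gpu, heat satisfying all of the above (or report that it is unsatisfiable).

armed = True, valve = False, safe = False, key = False, open = False, cold = True, busy = False, gpu = False, heat = True

Set armed = True.
Set valve = False.
  then (¬armed ∨ ¬key ∨ valve) forces key = False.
  then (heat ∨ key) forces heat = True.
Set safe = False.
  then (¬open ∨ safe) forces open = False.
  then (cold ∨ ¬heat ∨ open ∨ safe) forces cold = True.
  then (¬armed ∨ ¬busy ∨ ¬heat ∨ safe) forces busy = False.
Set gpu = False.
All clauses satisfied.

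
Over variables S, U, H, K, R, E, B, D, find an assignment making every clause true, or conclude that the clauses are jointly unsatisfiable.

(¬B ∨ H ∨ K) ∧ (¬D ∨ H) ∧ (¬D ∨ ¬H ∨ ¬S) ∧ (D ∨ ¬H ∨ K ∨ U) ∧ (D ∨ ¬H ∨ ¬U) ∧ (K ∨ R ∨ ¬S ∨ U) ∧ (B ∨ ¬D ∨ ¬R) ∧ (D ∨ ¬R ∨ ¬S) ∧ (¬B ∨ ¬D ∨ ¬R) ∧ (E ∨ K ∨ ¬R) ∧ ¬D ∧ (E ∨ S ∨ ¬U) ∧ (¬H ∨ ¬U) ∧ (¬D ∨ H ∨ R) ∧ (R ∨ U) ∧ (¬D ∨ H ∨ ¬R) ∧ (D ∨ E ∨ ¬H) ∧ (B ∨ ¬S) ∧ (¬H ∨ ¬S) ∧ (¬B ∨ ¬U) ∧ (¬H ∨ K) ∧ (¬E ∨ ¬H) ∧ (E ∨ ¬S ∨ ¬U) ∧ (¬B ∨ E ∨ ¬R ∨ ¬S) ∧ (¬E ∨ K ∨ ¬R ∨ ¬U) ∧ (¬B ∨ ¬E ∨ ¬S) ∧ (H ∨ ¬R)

Unit clause (¬D) forces D = False.
Try S = True:
  (D ∨ ¬R ∨ ¬S) forces R = False.
  (R ∨ U) forces U = True.
  (D ∨ ¬H ∨ ¬U) forces H = False.
  (B ∨ ¬S) forces B = True.
  clause (¬B ∨ ¬U) is falsified — backtrack.
So S = False.
Set U = True.
  then (D ∨ ¬H ∨ ¬U) forces H = False.
  then (E ∨ S ∨ ¬U) forces E = True.
  then (¬B ∨ ¬U) forces B = False.
  then (H ∨ ¬R) forces R = False.
Set K = True.
All clauses satisfied.

S=F, U=T, H=F, K=T, R=F, E=T, B=F, D=F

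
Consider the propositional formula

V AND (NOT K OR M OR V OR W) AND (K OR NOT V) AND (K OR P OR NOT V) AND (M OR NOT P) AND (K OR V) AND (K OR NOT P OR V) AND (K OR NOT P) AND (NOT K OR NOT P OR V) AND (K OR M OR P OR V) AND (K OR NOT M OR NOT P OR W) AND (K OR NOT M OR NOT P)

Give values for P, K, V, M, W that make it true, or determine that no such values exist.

Unit clause (V) forces V = True.
In (K OR NOT V) only K is left, so K = True.
Set P = False.
Set M = True.
Set W = False.
All clauses satisfied.

P: False, K: True, V: True, M: True, W: False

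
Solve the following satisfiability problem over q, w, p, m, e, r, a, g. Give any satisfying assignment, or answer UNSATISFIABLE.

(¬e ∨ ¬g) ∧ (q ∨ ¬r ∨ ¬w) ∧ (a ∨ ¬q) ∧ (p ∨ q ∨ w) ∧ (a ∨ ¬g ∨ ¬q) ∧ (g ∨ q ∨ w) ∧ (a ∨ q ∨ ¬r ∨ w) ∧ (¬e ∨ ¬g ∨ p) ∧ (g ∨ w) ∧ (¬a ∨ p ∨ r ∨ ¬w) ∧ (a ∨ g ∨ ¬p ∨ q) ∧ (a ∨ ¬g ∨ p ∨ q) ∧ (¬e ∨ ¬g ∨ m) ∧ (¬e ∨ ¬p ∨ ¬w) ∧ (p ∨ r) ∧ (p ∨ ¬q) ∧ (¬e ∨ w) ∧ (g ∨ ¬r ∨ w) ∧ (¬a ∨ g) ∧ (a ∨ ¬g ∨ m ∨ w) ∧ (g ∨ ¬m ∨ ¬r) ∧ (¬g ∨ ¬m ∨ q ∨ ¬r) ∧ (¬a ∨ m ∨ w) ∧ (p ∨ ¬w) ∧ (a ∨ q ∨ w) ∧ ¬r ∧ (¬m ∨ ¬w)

Unit clause (¬r) forces r = False.
In (p ∨ r) only p is left, so p = True.
Set q = False.
Set w = True.
  then (¬e ∨ ¬p ∨ ¬w) forces e = False.
  then (¬m ∨ ¬w) forces m = False.
Set a = True.
  then (¬a ∨ g) forces g = True.
All clauses satisfied.

q=F; w=T; p=T; m=F; e=F; r=F; a=T; g=T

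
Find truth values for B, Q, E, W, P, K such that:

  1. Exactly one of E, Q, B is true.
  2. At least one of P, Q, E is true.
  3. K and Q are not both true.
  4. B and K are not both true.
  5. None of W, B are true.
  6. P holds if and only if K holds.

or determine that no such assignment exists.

B = False, Q = False, E = True, W = False, P = True, K = True

  (1) {E, Q, B}: 1 true — exactly one ✓
  (2) {P, Q, E}: 2 true — at least one ✓
  (3) K=T, Q=F — not both ✓
  (4) B=F, K=T — not both ✓
  (5) {W, B}: 0 true — none ✓
  (6) P=T, K=T — same ✓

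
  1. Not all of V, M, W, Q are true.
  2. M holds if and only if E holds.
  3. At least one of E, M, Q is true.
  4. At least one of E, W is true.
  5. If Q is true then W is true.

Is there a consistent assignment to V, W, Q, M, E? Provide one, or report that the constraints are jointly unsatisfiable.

V = False, W = True, Q = True, M = False, E = False

  (1) {V, M, W, Q}: 2/4 true — not all ✓
  (2) M=F, E=F — same ✓
  (3) {E, M, Q}: 1 true — at least one ✓
  (4) {E, W}: 1 true — at least one ✓
  (5) Q=T ⇒ W: T ✓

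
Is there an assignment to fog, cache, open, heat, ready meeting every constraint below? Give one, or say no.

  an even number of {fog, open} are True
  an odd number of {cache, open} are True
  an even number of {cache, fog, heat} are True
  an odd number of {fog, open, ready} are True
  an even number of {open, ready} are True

fog=T, cache=F, open=T, heat=T, ready=T

{fog, open}: 2 true → even ✓
{cache, open}: 1 true → odd ✓
{cache, fog, heat}: 2 true → even ✓
{fog, open, ready}: 3 true → odd ✓
{open, ready}: 2 true → even ✓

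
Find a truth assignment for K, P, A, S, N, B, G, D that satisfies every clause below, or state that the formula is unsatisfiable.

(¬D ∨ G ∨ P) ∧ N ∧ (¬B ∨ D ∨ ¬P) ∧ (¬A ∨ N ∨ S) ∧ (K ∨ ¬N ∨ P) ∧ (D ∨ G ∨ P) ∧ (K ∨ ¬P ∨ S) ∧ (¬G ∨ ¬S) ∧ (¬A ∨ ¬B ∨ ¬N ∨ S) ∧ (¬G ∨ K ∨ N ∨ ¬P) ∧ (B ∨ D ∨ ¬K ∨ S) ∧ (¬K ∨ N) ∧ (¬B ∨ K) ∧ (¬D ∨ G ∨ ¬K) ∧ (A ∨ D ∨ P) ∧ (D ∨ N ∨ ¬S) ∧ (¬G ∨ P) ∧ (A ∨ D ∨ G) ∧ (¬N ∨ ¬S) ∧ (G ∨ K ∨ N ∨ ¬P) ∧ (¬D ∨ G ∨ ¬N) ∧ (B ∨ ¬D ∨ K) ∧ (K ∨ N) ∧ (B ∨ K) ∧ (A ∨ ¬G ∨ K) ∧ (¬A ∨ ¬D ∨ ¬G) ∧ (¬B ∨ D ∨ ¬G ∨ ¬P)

Unit clause (N) forces N = True.
In (¬N ∨ ¬S) only ¬S is left, so S = False.
Try K = False:
  (K ∨ ¬N ∨ P) forces P = True.
  clause (K ∨ ¬P ∨ S) is falsified — backtrack.
So K = True.
Set P = True.
Try A = True:
  (¬A ∨ ¬B ∨ ¬N ∨ S) forces B = False.
  (B ∨ D ∨ ¬K ∨ S) forces D = True.
  (¬D ∨ G ∨ ¬K) forces G = True.
  clause (¬A ∨ ¬D ∨ ¬G) is falsified — backtrack.
So A = False.
Set B = True.
  then (¬B ∨ D ∨ ¬P) forces D = True.
  then (¬D ∨ G ∨ ¬K) forces G = True.
All clauses satisfied.

K = True; P = True; A = False; S = False; N = True; B = True; G = True; D = True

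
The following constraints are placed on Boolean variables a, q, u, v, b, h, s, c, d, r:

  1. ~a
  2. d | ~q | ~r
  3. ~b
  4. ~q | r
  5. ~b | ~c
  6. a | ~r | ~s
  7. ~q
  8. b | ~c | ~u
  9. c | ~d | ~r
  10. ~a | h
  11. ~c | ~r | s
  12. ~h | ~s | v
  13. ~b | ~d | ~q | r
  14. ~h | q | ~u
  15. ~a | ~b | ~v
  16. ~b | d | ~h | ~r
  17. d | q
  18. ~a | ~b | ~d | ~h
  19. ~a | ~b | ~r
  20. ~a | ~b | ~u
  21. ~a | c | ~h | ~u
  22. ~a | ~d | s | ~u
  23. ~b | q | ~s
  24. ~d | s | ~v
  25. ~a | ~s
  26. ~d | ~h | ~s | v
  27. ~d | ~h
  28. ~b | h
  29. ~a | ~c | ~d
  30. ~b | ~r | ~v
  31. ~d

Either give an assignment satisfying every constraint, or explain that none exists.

No satisfying assignment exists.

Case a = True:
  Clause (~a) is falsified — contradiction.
Case a = False:
  (~b) forces b = False.
  (~q) forces q = False.
  (d | q) forces d = True.
  Clause (~d) is falsified — contradiction.
Both cases fail, so the formula is unsatisfiable.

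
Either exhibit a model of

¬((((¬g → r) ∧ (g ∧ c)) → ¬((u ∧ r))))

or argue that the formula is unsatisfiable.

c = True; g = True; r = True; u = True

  ¬((((¬g → r) ∧ (g ∧ c)) → ¬((u ∧ r)))) = True
    ((¬g → r) ∧ (g ∧ c)) → ¬((u ∧ r)) = False
      (¬g → r) ∧ (g ∧ c) = True
        ¬g → r = True
          ¬g = False
        g ∧ c = True
      ¬((u ∧ r)) = False
        u ∧ r = True
The formula evaluates to True.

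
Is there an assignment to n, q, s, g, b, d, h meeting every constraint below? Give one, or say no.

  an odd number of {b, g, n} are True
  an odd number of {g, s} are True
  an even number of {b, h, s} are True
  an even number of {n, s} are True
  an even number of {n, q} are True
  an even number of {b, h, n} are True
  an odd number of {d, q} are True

n = True; q = True; s = True; g = False; b = False; d = False; h = True

{b, g, n}: 1 true → odd ✓
{g, s}: 1 true → odd ✓
{b, h, s}: 2 true → even ✓
{n, s}: 2 true → even ✓
{n, q}: 2 true → even ✓
{b, h, n}: 2 true → even ✓
{d, q}: 1 true → odd ✓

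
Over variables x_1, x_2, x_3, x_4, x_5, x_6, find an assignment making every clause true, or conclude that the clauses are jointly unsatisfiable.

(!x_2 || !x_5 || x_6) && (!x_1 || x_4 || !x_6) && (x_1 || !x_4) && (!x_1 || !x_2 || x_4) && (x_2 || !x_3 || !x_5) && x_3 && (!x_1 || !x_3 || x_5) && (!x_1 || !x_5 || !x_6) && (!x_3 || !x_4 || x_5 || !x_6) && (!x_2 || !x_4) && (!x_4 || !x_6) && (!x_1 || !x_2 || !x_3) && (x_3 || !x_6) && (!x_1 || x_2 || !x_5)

Unit clause (x_3) forces x_3 = True.
Try x_1 = True:
  (!x_1 || !x_3 || x_5) forces x_5 = True.
  (x_2 || !x_3 || !x_5) forces x_2 = True.
  clause (!x_1 || !x_2 || !x_3) is falsified — backtrack.
So x_1 = False.
  then (x_1 || !x_4) forces x_4 = False.
Set x_2 = True.
Set x_5 = True.
  then (!x_2 || !x_5 || x_6) forces x_6 = True.
All clauses satisfied.

x_1: False, x_2: True, x_3: True, x_4: False, x_5: True, x_6: True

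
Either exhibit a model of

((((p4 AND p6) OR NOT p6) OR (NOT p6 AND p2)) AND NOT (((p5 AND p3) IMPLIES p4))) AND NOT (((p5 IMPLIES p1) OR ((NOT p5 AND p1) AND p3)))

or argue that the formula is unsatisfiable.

p1=F, p2=T, p3=T, p4=F, p5=T, p6=F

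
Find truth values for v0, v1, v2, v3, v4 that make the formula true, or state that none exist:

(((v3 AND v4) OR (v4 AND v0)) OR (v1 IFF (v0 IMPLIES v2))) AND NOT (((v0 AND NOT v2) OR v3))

v0=F, v1=T, v2=F, v3=F, v4=F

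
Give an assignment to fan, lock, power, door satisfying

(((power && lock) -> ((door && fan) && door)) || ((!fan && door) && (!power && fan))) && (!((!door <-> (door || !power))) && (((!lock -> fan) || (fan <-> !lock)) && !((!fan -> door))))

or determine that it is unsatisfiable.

The formula is unsatisfiable.

Case fan = True: the conjunct !((!fan -> door)) becomes !((False -> door)) = False.
Case fan = False: the formula simplifies to !((power && lock)) && (!((!door <-> (door || !power))) && ((lock || lock) && !door)).
  door = True: the conjunct !door is False.
  door = False: simplifies to !((power && lock)) && (!(!power) && (lock || lock)).
    lock = True: simplifies to !power && !(!power).
      power = True: the conjunct !power is False.
      power = False: the conjunct !(!power) becomes !(!False) = False.
    lock = False: the conjunct lock || lock becomes False || False = False.
Both cases fail — unsatisfiable.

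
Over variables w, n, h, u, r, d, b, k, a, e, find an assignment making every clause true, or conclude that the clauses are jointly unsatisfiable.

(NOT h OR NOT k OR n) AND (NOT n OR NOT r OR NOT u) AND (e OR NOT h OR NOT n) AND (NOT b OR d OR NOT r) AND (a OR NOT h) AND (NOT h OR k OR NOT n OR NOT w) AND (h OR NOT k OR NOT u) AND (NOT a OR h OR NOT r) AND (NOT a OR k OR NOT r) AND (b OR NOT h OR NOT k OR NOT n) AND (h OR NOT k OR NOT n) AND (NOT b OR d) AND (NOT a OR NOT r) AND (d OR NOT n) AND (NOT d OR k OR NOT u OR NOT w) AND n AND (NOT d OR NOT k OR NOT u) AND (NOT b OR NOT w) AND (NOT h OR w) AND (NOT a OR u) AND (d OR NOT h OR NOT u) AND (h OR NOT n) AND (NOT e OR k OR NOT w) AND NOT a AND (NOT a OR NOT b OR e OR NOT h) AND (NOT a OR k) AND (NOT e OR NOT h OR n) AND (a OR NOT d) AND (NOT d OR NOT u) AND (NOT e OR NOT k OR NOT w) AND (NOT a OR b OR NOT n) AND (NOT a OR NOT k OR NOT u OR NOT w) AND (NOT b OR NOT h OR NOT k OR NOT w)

Unsatisfiable — no assignment works.

Case h = True:
  (a OR NOT h) forces a = True.
  Clause (NOT a) is falsified — contradiction.
Case h = False:
  (n) forces n = True.
  Clause (h OR NOT n) is falsified — contradiction.
Both cases fail, so the formula is unsatisfiable.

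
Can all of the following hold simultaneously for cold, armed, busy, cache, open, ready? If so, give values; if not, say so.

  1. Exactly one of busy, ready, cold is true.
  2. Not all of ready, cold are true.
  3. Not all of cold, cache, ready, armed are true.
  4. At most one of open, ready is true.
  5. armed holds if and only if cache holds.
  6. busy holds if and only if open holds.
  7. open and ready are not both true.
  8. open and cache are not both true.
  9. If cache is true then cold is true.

cold = False; armed = False; busy = False; cache = False; open = False; ready = True

  (1) {busy, ready, cold}: 1 true — exactly one ✓
  (2) {ready, cold}: 1/2 true — not all ✓
  (3) {cold, cache, ready, armed}: 1/4 true — not all ✓
  (4) {open, ready}: 1 true — at most one ✓
  (5) armed=F, cache=F — same ✓
  (6) busy=F, open=F — same ✓
  (7) open=F, ready=T — not both ✓
  (8) open=F, cache=F — not both ✓
  (9) cache=F ⇒ cold: vacuous ✓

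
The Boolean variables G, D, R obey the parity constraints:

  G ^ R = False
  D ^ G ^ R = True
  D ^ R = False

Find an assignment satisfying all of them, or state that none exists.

G = True, D = True, R = True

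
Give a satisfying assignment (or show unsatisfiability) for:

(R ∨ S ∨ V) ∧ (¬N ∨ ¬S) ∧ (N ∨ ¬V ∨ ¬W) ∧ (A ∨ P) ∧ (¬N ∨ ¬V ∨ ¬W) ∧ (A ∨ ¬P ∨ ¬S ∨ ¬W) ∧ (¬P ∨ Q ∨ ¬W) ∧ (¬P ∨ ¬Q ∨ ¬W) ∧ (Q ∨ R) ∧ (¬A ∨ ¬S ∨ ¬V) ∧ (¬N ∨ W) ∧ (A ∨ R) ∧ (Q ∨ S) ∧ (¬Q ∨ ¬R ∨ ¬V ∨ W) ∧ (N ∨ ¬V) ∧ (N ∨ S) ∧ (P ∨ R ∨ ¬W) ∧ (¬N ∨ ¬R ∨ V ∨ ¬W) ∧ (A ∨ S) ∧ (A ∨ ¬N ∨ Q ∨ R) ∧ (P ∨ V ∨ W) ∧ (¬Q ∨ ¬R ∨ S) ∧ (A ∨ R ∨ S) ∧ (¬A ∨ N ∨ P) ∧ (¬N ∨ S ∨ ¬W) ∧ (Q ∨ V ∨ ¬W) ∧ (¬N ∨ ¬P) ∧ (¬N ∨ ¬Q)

N = False; P = True; R = False; A = True; Q = True; W = False; V = False; S = True

Try N = True:
  (¬N ∨ ¬S) forces S = False.
  (¬N ∨ W) forces W = True.
  clause (¬N ∨ S ∨ ¬W) is falsified — backtrack.
So N = False.
  then (N ∨ ¬V) forces V = False.
  then (N ∨ S) forces S = True.
Set P = True.
Set R = False.
  then (Q ∨ R) forces Q = True.
  then (A ∨ R) forces A = True.
  then (¬P ∨ ¬Q ∨ ¬W) forces W = False.
All clauses satisfied.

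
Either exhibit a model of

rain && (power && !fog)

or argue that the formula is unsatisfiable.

rain = True, fog = False, power = True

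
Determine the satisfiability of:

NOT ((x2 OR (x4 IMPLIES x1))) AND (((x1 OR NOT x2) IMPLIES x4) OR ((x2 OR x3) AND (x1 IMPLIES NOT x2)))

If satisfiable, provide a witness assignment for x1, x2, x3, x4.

x1 = False, x2 = False, x3 = False, x4 = True

  NOT ((x2 OR (x4 IMPLIES x1))) = True
    x2 OR (x4 IMPLIES x1) = False
      x4 IMPLIES x1 = False
  ((x1 OR NOT x2) IMPLIES x4) OR ((x2 OR x3) AND (x1 IMPLIES NOT x2)) = True
    (x1 OR NOT x2) IMPLIES x4 = True
      x1 OR NOT x2 = True
        NOT x2 = True
    (x2 OR x3) AND (x1 IMPLIES NOT x2) = False
      x2 OR x3 = False
      x1 IMPLIES NOT x2 = True
        NOT x2 = True
Both conjuncts True, so the formula holds.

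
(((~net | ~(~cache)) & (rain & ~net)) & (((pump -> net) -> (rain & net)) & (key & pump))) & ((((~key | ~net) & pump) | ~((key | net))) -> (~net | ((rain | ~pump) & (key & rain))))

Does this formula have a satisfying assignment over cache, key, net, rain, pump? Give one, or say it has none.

cache=F; key=T; net=F; rain=T; pump=T

  ((~net | ~(~cache)) & (rain & ~net)) & (((pump -> net) -> (rain & net)) & (key & pump)) = True
    (~net | ~(~cache)) & (rain & ~net) = True
      ~net | ~(~cache) = True
        ~net = True
        ~(~cache) = False
          ~cache = True
      rain & ~net = True
        ~net = True
    ((pump -> net) -> (rain & net)) & (key & pump) = True
      (pump -> net) -> (rain & net) = True
        pump -> net = False
        rain & net = False
      key & pump = True
  (((~key | ~net) & pump) | ~((key | net))) -> (~net | ((rain | ~pump) & (key & rain))) = True
    ((~key | ~net) & pump) | ~((key | net)) = True
      (~key | ~net) & pump = True
        ~key | ~net = True
          ~key = False
          ~net = True
      ~((key | net)) = False
        key | net = True
    ~net | ((rain | ~pump) & (key & rain)) = True
      ~net = True
      (rain | ~pump) & (key & rain) = True
        rain | ~pump = True
          ~pump = False
        key & rain = True
Both conjuncts True, so the formula holds.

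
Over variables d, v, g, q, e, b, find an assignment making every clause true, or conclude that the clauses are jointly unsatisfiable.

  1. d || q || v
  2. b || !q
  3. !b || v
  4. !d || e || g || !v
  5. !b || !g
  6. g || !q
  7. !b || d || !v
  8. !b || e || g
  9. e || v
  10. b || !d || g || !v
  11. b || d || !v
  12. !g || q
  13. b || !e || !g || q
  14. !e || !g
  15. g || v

Set d = True.
Try v = False:
  (!b || v) forces b = False.
  (b || !q) forces q = False.
  (e || v) forces e = True.
  (!g || q) forces g = False.
  clause (g || v) is falsified — backtrack.
So v = True.
Set g = False.
  then (!d || e || g || !v) forces e = True.
  then (g || !q) forces q = False.
  then (b || !d || g || !v) forces b = True.
All clauses satisfied.

d = True, v = True, g = False, q = False, e = True, b = True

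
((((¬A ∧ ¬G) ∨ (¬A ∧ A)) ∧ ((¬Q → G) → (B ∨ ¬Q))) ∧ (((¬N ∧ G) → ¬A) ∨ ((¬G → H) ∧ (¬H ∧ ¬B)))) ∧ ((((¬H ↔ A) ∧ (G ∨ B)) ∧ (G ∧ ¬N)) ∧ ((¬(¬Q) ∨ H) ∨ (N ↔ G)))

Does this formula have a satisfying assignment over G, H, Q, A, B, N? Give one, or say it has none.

Unsatisfiable — no assignment works.

Case A = True: the conjunct (¬A ∧ ¬G) ∨ (¬A ∧ A) becomes (False ∧ ¬G) ∨ (False ∧ True) = False.
Case A = False: the formula simplifies to (¬G ∧ ((¬Q → G) → (B ∨ ¬Q))) ∧ (((H ∧ (G ∨ B)) ∧ (G ∧ ¬N)) ∧ ((¬(¬Q) ∨ H) ∨ (N ↔ G))).
  G = True: the conjunct ¬G is False.
  G = False: the conjunct G is False.
Both cases fail — unsatisfiable.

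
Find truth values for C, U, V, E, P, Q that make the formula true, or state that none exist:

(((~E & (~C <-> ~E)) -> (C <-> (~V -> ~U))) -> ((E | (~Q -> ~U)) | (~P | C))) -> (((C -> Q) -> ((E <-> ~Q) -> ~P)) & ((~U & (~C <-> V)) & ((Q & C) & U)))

C = False, U = True, V = False, E = False, P = True, Q = False

  (((~E & (~C <-> ~E)) -> (C <-> (~V -> ~U))) -> ((E | (~Q -> ~U)) | (~P | C))) -> (((C -> Q) -> ((E <-> ~Q) -> ~P)) & ((~U & (~C <-> V)) & ((Q & C) & U))) = True
    ((~E & (~C <-> ~E)) -> (C <-> (~V -> ~U))) -> ((E | (~Q -> ~U)) | (~P | C)) = False
      (~E & (~C <-> ~E)) -> (C <-> (~V -> ~U)) = True
        ~E & (~C <-> ~E) = True
          ~E = True
          ~C <-> ~E = True
            ~C = True
            ~E = True
        C <-> (~V -> ~U) = True
          ~V -> ~U = False
            ~V = True
            ~U = False
      (E | (~Q -> ~U)) | (~P | C) = False
        E | (~Q -> ~U) = False
          ~Q -> ~U = False
            ~Q = True
            ~U = False
        ~P | C = False
          ~P = False
    ((C -> Q) -> ((E <-> ~Q) -> ~P)) & ((~U & (~C <-> V)) & ((Q & C) & U)) = False
      (C -> Q) -> ((E <-> ~Q) -> ~P) = True
        C -> Q = True
        (E <-> ~Q) -> ~P = True
          E <-> ~Q = False
            ~Q = True
          ~P = False
      (~U & (~C <-> V)) & ((Q & C) & U) = False
        ~U & (~C <-> V) = False
          ~U = False
          ~C <-> V = False
            ~C = True
        (Q & C) & U = False
          Q & C = False
The formula evaluates to True.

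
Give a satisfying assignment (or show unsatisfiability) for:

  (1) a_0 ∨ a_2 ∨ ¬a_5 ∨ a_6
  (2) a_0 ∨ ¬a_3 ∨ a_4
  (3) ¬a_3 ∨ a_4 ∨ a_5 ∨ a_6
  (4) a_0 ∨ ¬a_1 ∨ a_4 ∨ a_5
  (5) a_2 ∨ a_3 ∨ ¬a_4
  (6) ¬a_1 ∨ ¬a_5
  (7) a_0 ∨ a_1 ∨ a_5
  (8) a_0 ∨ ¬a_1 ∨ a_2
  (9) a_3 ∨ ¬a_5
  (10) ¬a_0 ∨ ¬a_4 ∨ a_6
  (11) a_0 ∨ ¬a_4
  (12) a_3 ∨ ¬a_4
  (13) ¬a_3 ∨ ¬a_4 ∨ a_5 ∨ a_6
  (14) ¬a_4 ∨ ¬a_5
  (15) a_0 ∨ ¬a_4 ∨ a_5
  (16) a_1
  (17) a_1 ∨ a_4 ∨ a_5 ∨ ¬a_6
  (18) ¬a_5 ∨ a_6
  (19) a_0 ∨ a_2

a_0: True, a_1: True, a_2: False, a_3: False, a_4: False, a_5: False, a_6: True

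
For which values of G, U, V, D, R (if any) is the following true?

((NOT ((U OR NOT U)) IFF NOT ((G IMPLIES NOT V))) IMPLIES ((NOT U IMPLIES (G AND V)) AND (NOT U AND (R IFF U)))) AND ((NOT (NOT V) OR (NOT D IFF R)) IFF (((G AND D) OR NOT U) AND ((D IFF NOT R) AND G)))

G=T; U=T; V=T; D=T; R=F

  (NOT ((U OR NOT U)) IFF NOT ((G IMPLIES NOT V))) IMPLIES ((NOT U IMPLIES (G AND V)) AND (NOT U AND (R IFF U))) = True
    NOT ((U OR NOT U)) IFF NOT ((G IMPLIES NOT V)) = False
      NOT ((U OR NOT U)) = False
        U OR NOT U = True
          NOT U = False
      NOT ((G IMPLIES NOT V)) = True
        G IMPLIES NOT V = False
          NOT V = False
    (NOT U IMPLIES (G AND V)) AND (NOT U AND (R IFF U)) = False
      NOT U IMPLIES (G AND V) = True
        NOT U = False
        G AND V = True
      NOT U AND (R IFF U) = False
        NOT U = False
        R IFF U = False
  (NOT (NOT V) OR (NOT D IFF R)) IFF (((G AND D) OR NOT U) AND ((D IFF NOT R) AND G)) = True
    NOT (NOT V) OR (NOT D IFF R) = True
      NOT (NOT V) = True
        NOT V = False
      NOT D IFF R = True
        NOT D = False
    ((G AND D) OR NOT U) AND ((D IFF NOT R) AND G) = True
      (G AND D) OR NOT U = True
        G AND D = True
        NOT U = False
      (D IFF NOT R) AND G = True
        D IFF NOT R = True
          NOT R = True
Both conjuncts True, so the formula holds.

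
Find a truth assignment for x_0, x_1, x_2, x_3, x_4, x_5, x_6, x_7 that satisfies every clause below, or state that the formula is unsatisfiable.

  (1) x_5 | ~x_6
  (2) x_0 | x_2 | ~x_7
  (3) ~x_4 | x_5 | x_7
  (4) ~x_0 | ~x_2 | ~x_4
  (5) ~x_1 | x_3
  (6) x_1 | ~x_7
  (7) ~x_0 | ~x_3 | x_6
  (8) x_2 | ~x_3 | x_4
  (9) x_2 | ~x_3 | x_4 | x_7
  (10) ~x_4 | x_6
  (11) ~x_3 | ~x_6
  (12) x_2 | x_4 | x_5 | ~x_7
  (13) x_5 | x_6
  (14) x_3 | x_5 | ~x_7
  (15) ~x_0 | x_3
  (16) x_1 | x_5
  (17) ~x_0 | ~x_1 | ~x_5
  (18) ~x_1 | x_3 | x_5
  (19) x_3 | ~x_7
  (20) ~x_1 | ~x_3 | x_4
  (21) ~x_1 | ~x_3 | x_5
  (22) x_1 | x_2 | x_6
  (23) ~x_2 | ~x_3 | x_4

Try x_0 = True:
  (~x_0 | x_3) forces x_3 = True.
  (~x_0 | ~x_3 | x_6) forces x_6 = True.
  clause (~x_3 | ~x_6) is falsified — backtrack.
So x_0 = False.
Set x_1 = False.
  then (x_1 | ~x_7) forces x_7 = False.
  then (x_1 | x_5) forces x_5 = True.
Set x_2 = True.
Try x_3 = True:
  (~x_3 | ~x_6) forces x_6 = False.
  (~x_4 | x_6) forces x_4 = False.
  clause (~x_2 | ~x_3 | x_4) is falsified — backtrack.
So x_3 = False.
Set x_4 = False.
Set x_6 = False.
All clauses satisfied.

x_0=F; x_1=F; x_2=T; x_3=F; x_4=F; x_5=T; x_6=F; x_7=F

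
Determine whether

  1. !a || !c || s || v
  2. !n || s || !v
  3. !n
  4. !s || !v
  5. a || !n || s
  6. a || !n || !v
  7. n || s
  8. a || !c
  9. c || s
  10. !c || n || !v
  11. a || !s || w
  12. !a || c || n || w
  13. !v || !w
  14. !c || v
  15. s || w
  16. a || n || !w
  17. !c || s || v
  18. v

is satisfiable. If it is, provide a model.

Case n = True:
  Clause (!n) is falsified — contradiction.
Case n = False:
  (n || s) forces s = True.
  (!s || !v) forces v = False.
  Clause (v) is falsified — contradiction.
Both cases fail, so the formula is unsatisfiable.

Unsatisfiable — no assignment works.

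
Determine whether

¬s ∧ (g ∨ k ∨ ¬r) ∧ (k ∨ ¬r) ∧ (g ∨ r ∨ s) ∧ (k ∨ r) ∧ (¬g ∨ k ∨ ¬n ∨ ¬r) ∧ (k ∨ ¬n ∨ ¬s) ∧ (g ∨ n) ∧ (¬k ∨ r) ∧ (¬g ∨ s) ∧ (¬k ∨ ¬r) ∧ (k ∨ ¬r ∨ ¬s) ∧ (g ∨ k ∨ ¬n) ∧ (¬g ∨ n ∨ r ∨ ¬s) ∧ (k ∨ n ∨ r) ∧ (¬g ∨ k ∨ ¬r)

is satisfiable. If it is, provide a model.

Case s = True:
  Clause (¬s) is falsified — contradiction.
Case s = False:
  (¬g ∨ s) forces g = False.
  (g ∨ r ∨ s) forces r = True.
  (g ∨ k ∨ ¬r) forces k = True.
  Clause (¬k ∨ ¬r) is falsified — contradiction.
Both cases fail, so the formula is unsatisfiable.

The formula is unsatisfiable.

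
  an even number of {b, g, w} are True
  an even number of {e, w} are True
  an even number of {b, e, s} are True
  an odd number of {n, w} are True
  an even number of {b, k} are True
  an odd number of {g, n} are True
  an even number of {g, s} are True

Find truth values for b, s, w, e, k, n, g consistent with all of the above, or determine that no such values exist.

b: False, s: True, w: True, e: True, k: False, n: False, g: True

{b, g, w}: 2 true → even ✓
{e, w}: 2 true → even ✓
{b, e, s}: 2 true → even ✓
{n, w}: 1 true → odd ✓
{b, k}: 0 true → even ✓
{g, n}: 1 true → odd ✓
{g, s}: 2 true → even ✓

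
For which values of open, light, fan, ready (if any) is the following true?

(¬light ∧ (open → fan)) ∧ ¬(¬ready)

open: False; light: False; fan: False; ready: True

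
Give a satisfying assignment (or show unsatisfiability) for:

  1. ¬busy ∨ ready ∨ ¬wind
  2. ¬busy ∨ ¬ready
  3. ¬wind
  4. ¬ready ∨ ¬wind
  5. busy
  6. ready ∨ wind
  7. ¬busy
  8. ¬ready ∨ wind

Case busy = True:
  Clause (¬busy) is falsified — contradiction.
Case busy = False:
  Clause (busy) is falsified — contradiction.
Both cases fail, so the formula is unsatisfiable.

No satisfying assignment exists.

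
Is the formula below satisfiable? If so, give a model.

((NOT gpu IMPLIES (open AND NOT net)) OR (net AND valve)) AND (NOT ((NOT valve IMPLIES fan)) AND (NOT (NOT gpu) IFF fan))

fan = False, gpu = False, open = True, net = False, valve = False

  (NOT gpu IMPLIES (open AND NOT net)) OR (net AND valve) = True
    NOT gpu IMPLIES (open AND NOT net) = True
      NOT gpu = True
      open AND NOT net = True
        NOT net = True
    net AND valve = False
  NOT ((NOT valve IMPLIES fan)) AND (NOT (NOT gpu) IFF fan) = True
    NOT ((NOT valve IMPLIES fan)) = True
      NOT valve IMPLIES fan = False
        NOT valve = True
    NOT (NOT gpu) IFF fan = True
      NOT (NOT gpu) = False
        NOT gpu = True
Both conjuncts True, so the formula holds.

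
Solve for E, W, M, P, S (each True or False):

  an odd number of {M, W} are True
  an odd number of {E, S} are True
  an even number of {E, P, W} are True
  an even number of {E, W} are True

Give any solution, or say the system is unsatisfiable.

E = True; W = True; M = False; P = False; S = False

{M, W}: 1 true → odd ✓
{E, S}: 1 true → odd ✓
{E, P, W}: 2 true → even ✓
{E, W}: 2 true → even ✓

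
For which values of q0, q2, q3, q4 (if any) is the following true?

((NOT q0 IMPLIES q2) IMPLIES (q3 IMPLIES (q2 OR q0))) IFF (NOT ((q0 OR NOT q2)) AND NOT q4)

q0: False, q2: True, q3: True, q4: False

  ((NOT q0 IMPLIES q2) IMPLIES (q3 IMPLIES (q2 OR q0))) IFF (NOT ((q0 OR NOT q2)) AND NOT q4) = True
    (NOT q0 IMPLIES q2) IMPLIES (q3 IMPLIES (q2 OR q0)) = True
      NOT q0 IMPLIES q2 = True
        NOT q0 = True
      q3 IMPLIES (q2 OR q0) = True
        q2 OR q0 = True
    NOT ((q0 OR NOT q2)) AND NOT q4 = True
      NOT ((q0 OR NOT q2)) = True
        q0 OR NOT q2 = False
          NOT q2 = False
      NOT q4 = True
The formula evaluates to True.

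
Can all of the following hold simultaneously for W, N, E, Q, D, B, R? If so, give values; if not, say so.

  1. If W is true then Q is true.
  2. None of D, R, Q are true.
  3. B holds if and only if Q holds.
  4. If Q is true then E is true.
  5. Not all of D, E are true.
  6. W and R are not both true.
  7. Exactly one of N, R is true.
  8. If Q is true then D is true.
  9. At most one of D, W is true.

W=F, N=T, E=T, Q=F, D=F, B=F, R=F

  (1) W=F ⇒ Q: vacuous ✓
  (2) {D, R, Q}: 0 true — none ✓
  (3) B=F, Q=F — same ✓
  (4) Q=F ⇒ E: vacuous ✓
  (5) {D, E}: 1/2 true — not all ✓
  (6) W=F, R=F — not both ✓
  (7) {N, R}: 1 true — exactly one ✓
  (8) Q=F ⇒ D: vacuous ✓
  (9) {D, W}: 0 true — at most one ✓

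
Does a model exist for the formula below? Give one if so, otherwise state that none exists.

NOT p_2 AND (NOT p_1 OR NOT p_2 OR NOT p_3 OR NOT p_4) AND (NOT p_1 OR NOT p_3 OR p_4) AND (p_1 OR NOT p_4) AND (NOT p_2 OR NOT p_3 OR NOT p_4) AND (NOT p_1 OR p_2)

Unit clause (NOT p_2) forces p_2 = False.
In (NOT p_1 OR p_2) only NOT p_1 is left, so p_1 = False.
In (p_1 OR NOT p_4) only NOT p_4 is left, so p_4 = False.
Set p_3 = True.
Check each clause:
  (NOT p_2): NOT p_2 holds.
  (NOT p_1 OR NOT p_2 OR NOT p_3 OR NOT p_4): NOT p_1 holds.
  (NOT p_1 OR NOT p_3 OR p_4): NOT p_1 holds.
  (p_1 OR NOT p_4): NOT p_4 holds.
  (NOT p_2 OR NOT p_3 OR NOT p_4): NOT p_2 holds.
  (NOT p_1 OR p_2): NOT p_1 holds.
All clauses satisfied.

p_1 = False, p_2 = False, p_3 = True, p_4 = False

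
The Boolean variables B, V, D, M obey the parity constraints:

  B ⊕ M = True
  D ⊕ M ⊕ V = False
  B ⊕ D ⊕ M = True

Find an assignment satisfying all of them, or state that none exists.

B: True, V: False, D: False, M: False

B ⊕ M = T ⊕ F = True ✓
D ⊕ M ⊕ V = F ⊕ F ⊕ F = False ✓
B ⊕ D ⊕ M = T ⊕ F ⊕ F = True ✓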